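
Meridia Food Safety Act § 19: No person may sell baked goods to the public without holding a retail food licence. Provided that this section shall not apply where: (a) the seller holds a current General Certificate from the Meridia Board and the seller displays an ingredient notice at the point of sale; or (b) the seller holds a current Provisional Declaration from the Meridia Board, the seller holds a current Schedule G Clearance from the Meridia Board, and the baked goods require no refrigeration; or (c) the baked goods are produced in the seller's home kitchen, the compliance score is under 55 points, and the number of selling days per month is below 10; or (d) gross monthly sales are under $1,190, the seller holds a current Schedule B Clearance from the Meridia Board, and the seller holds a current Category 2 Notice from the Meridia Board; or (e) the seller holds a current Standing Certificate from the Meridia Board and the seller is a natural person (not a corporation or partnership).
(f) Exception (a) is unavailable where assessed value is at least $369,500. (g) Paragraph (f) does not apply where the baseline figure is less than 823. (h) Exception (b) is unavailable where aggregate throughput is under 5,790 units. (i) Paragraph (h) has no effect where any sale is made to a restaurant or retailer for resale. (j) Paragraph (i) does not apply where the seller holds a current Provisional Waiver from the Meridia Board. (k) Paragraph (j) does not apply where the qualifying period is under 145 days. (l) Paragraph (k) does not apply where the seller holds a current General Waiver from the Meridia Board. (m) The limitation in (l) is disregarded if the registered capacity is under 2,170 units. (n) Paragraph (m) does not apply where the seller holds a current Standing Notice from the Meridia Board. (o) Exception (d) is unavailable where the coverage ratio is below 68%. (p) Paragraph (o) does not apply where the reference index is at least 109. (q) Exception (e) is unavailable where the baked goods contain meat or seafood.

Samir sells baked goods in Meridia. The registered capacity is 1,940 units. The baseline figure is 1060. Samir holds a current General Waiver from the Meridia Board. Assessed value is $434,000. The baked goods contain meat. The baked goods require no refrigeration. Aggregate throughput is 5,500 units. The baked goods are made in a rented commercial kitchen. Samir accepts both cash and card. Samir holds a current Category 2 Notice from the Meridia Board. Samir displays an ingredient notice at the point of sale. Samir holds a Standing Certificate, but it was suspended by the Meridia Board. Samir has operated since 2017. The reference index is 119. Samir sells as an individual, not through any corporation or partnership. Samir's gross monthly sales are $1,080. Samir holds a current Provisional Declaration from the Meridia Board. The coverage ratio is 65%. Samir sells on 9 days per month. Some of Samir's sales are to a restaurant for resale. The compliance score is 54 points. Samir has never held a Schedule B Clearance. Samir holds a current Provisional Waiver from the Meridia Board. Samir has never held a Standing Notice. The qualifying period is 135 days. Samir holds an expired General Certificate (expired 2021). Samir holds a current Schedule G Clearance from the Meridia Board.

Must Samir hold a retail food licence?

Exception (a) requires that the seller holds a current General Certificate from the Meridia Board; but there is no General Certificate in force, so (a) is unavailable.
Exception (b): a current Provisional Declaration is held; a current Schedule G Clearance is held; the baked goods are shelf-stable — every condition holds. Considering the limiting provisions: (h) would limit (b) — aggregate throughput is 5,500 units, under the 5,790 units limit — but (i) sets (h) aside: (i) operates against (h): some sales are to a restaurant for resale. (j) operates (a current Provisional Waiver is held), but is displaced by (k): (k) operates — the qualifying period is 135 days, under the 145 days limit. (l) would limit (k) — a current General Waiver is held — but (m) sets (l) aside: (m) operates against (l): the registered capacity is 1,940 units, under the 2,170 units limit. (n), which would lift (m), is not triggered — there is no Standing Notice in force. Exception (b) stands.
Exception (c) requires that the baked goods are produced in the seller's home kitchen; but the baked goods are made in a commercial kitchen, not a home kitchen, so (c) is unavailable.
Exception (d) fails — the Schedule B Clearance is not current.
Exception (e) does not apply: the Standing Certificate is not current.

No — exception (b) applies; Samir is not required to hold a retail food licence.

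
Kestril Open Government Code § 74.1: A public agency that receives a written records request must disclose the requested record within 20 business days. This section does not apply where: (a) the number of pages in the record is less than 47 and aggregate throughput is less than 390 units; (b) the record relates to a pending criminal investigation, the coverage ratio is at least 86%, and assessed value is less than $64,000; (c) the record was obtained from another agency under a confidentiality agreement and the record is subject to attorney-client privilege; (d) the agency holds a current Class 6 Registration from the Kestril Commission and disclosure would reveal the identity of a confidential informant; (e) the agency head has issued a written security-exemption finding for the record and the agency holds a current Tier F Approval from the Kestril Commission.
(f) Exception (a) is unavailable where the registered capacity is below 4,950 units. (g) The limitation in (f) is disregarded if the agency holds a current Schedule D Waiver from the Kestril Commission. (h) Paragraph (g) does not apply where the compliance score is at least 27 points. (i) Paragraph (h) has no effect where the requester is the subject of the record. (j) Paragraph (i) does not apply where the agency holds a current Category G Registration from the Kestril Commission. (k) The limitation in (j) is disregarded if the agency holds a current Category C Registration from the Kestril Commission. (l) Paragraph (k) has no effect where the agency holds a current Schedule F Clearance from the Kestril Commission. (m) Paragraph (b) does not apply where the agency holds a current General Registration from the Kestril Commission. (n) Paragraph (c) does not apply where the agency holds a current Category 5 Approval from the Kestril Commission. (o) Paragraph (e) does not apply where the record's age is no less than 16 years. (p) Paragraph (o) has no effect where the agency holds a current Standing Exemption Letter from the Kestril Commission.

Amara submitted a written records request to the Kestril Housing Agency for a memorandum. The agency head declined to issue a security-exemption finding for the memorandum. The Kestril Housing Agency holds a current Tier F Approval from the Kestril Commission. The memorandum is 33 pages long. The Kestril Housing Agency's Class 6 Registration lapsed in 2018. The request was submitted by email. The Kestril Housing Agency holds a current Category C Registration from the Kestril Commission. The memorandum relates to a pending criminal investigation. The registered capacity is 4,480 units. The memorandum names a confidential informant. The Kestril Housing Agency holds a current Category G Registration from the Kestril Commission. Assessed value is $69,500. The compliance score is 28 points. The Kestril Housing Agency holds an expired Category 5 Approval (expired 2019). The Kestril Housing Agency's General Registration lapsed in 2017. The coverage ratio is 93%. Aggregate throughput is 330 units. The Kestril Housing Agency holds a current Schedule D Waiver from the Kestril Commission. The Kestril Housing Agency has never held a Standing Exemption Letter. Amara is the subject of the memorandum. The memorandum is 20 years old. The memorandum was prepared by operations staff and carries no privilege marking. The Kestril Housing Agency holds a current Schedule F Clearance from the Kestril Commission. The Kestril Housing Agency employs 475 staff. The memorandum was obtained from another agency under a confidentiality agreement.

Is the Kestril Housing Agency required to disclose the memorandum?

Exception (a) is satisfied on its face — the number of pages in the record is 33, less than the 47 limit; aggregate throughput is 330 units, less than the 390 units limit. But: (f) operates — the registered capacity is 4,480 units, below the 4,950 units limit. (g) is engaged (a current Schedule D Waiver is held), but is set aside by (h): (h) applies — the compliance score is 28 points, meeting the 27 points threshold. (i) operates (Amara is the subject of the memorandum), but is displaced by (j): (j) operates against (i): a current Category G Registration is held. (k) would limit (j) — a current Category C Registration is held — but (l) sets (k) aside: (l) operates against (k): a current Schedule F Clearance is held. So (a) is unavailable.
Exception (b) requires that assessed value is less than $64,000; but assessed value is $69,500, not less than $64,000, so (b) is unavailable.
Exception (c) fails — the memorandum carries no privilege marking.
Exception (d) requires that the agency holds a current Class 6 Registration from the Kestril Commission; but no current Class 6 Registration is held, so (d) is unavailable.
Exception (e) does not apply: the agency head declined to issue a security-exemption finding.
Every exception is unavailable, so the rule governs.

Yes — the Kestril Housing Agency must disclose the memorandum.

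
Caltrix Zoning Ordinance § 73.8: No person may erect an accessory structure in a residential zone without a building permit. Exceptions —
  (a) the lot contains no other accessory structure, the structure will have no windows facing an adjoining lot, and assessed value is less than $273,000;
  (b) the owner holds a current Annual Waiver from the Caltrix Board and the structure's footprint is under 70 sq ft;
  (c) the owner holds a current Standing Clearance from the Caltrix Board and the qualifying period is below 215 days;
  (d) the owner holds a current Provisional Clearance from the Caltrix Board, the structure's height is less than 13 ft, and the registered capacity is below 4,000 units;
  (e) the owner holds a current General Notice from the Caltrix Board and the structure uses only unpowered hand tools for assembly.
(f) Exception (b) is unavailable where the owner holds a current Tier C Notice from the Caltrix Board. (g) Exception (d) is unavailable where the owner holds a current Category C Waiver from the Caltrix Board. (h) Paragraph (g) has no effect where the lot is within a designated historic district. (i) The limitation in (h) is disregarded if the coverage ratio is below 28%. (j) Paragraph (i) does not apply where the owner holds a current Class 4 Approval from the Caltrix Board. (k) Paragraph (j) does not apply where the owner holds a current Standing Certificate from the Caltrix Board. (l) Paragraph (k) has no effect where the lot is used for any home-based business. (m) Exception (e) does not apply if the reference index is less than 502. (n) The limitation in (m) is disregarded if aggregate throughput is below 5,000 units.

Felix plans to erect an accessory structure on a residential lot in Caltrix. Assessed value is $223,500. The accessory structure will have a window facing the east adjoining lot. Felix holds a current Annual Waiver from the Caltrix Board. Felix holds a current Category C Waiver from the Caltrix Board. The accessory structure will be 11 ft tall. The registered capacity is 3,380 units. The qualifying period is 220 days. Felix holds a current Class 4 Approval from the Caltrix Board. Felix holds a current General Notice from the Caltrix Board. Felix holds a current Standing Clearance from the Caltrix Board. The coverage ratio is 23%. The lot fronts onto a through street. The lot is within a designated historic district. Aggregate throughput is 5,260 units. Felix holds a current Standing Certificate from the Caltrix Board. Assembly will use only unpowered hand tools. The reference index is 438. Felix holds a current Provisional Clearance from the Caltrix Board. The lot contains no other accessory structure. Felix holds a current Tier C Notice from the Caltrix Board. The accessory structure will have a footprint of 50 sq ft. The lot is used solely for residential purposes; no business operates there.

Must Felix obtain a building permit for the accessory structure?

Yes — Felix must obtain a building permit.

Exception (a) requires that the structure will have no windows facing an adjoining lot; but a window faces an adjoining lot, so (a) is unavailable.
Exception (b) is satisfied on its face — a current Annual Waiver is held; the structure's footprint is 50 sq ft, under the 70 sq ft limit. But: (f) applies — a current Tier C Notice is held. (b) is therefore removed.
Exception (c) does not apply: the qualifying period is 220 days, not below 215 days.
Exception (d)'s conditions are all satisfied: a current Provisional Clearance is held; the structure's height is 11 ft, less than the 13 ft limit; the registered capacity is 3,380 units, below the 4,000 units limit. But applying paragraphs (g)–(l): (g) operates against (d): a current Category C Waiver is held. (h) is triggered (the lot is in a historic district), but is set aside by (i): (i) operates against (h): the coverage ratio is 23%, below the 28% limit. (j) would limit (i) — a current Class 4 Approval is held — but (k) sets (j) aside: (k) operates against (j): a current Standing Certificate is held. (l) is not triggered (the lot is solely residential), so (k) stands. (d) is therefore removed.
All of (e)'s requirements are met (a current General Notice is held; assembly uses only hand tools). Turning to paragraphs (m)–(n): (m) operates against (e): the reference index is 438, less than the 502 limit. (n), which would lift (m), is inapplicable — aggregate throughput is 5,260 units, not below 5,000 units. Exception (e) does not apply.
No exception applies. The general rule governs.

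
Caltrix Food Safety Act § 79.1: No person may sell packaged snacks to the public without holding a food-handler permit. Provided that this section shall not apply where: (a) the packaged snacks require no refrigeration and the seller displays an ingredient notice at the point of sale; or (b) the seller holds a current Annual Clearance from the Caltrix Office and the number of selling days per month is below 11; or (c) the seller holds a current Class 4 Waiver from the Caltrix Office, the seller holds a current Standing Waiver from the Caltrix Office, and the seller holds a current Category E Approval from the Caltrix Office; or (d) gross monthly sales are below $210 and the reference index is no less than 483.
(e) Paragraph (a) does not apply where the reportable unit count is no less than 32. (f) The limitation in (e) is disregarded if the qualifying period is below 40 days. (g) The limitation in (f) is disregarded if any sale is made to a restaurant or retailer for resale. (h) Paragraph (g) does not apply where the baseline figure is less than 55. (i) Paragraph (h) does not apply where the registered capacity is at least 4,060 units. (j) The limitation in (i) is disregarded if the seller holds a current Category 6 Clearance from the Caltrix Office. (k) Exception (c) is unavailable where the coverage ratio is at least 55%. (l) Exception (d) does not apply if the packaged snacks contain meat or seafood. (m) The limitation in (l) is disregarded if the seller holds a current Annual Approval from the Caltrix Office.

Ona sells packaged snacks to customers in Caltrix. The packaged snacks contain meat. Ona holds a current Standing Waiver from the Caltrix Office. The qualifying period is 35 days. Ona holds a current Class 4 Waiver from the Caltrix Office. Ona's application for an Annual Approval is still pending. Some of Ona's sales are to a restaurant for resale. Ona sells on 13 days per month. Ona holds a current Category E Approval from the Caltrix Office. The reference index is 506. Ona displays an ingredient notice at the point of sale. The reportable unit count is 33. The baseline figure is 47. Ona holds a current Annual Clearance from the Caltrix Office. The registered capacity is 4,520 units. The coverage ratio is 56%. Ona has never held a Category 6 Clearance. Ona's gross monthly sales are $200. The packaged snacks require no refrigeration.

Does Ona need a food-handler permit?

Exception (a)'s conditions are all satisfied: the packaged snacks are shelf-stable; an ingredient notice is displayed. But: (e) operates against (a): the reportable unit count is 33, meeting the 32 threshold. (f) would limit (e) — the qualifying period is 35 days, below the 40 days limit — but (g) sets (f) aside: (g) is engaged — some sales are to a restaurant for resale. (h) is engaged (the baseline figure is 47, less than the 55 limit), but is itself disapplied by (i): (i) operates against (h): the registered capacity is 4,520 units, meeting the 4,060 units threshold. (j) is inapplicable (no current Category 6 Clearance is held), so (i) stands. Exception (a) does not apply.
Exception (b) fails — the number of selling days per month is 13, not below 11.
All of (c)'s requirements are met (a current Class 4 Waiver is held; a current Standing Waiver is held; a current Category E Approval is held). However, paragraph (k) must be considered: (k) operates against (c): the coverage ratio is 56%, meeting the 55% threshold. Exception (c) does not apply.
Exception (d) is satisfied on its face — gross monthly sales are $200, below the $210 limit; the reference index is 506, meeting the 483 threshold. But: (l) applies — the packaged snacks contain meat. (m) does not operate here (no current Annual Approval is held), so (l) stands. (d) is therefore removed.
No exception displaces § 79.1.

Yes — Ona must hold a food-handler permit.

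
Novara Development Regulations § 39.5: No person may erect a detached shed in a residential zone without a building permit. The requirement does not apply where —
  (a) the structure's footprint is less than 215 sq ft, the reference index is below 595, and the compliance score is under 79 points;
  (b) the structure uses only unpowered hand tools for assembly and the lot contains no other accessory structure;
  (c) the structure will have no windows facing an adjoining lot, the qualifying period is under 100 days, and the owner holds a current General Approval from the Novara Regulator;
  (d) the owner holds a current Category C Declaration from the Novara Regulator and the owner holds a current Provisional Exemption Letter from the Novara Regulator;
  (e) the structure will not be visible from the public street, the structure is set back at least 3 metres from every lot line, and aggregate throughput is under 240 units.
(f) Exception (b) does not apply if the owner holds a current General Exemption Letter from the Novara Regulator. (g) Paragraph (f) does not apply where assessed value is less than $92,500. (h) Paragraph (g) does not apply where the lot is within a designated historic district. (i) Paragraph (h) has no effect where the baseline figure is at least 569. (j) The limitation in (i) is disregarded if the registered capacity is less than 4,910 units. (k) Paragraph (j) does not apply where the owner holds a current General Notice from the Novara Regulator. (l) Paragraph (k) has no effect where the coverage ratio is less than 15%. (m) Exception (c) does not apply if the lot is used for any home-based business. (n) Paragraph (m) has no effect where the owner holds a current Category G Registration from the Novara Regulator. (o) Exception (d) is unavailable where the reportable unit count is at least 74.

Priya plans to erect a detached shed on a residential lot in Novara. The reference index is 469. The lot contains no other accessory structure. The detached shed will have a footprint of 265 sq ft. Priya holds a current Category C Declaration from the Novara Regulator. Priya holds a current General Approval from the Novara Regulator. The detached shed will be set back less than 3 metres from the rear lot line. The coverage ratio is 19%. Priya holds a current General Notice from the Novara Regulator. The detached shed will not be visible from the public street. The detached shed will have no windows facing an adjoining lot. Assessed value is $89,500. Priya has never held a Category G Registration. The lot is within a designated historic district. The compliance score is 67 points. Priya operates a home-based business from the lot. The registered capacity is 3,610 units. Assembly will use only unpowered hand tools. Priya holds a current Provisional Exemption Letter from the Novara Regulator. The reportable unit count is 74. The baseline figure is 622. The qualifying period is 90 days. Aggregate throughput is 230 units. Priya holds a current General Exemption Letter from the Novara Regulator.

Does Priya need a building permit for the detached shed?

Exception (a) does not apply: the structure's footprint is 265 sq ft, not less than 215 sq ft.
Exception (b) is satisfied on its face — assembly uses only hand tools; the lot has no other accessory structure. Applying paragraphs (f)–(l): (f) would limit (b) — a current General Exemption Letter is held — but (g) sets (f) aside: (g) is triggered — assessed value is $89,500, less than the $92,500 limit. (h) would limit (g) — the lot is in a historic district — but (i) sets (h) aside: (i) applies — the baseline figure is 622, meeting the 569 threshold. (j) applies (the registered capacity is 3,610 units, less than the 4,910 units limit), but is itself disapplied by (k): (k) operates against (j): a current General Notice is held. (l) is inapplicable (the coverage ratio is 19%, not less than 15%), so (k) stands. So (b) applies.
Exception (c)'s conditions are all satisfied: no windows face an adjoining lot; the qualifying period is 90 days, under the 100 days limit; a current General Approval is held. Turning to paragraphs (m)–(n): (m) operates against (c): a home-based business operates on the lot. (n) is inapplicable (no current Category G Registration is held), so (m) stands. So (c) is unavailable.
Exception (d)'s conditions are all satisfied: a current Category C Declaration is held; a current Provisional Exemption Letter is held. However, paragraph (o) must be considered: (o) operates — the reportable unit count is 74, meeting the 74 threshold. (d) is therefore removed.
Exception (e) requires that the structure is set back at least 3 metres from every lot line; but the rear setback is under 3 m, so (e) is unavailable.

No — exception (b) applies; Priya does not need a building permit.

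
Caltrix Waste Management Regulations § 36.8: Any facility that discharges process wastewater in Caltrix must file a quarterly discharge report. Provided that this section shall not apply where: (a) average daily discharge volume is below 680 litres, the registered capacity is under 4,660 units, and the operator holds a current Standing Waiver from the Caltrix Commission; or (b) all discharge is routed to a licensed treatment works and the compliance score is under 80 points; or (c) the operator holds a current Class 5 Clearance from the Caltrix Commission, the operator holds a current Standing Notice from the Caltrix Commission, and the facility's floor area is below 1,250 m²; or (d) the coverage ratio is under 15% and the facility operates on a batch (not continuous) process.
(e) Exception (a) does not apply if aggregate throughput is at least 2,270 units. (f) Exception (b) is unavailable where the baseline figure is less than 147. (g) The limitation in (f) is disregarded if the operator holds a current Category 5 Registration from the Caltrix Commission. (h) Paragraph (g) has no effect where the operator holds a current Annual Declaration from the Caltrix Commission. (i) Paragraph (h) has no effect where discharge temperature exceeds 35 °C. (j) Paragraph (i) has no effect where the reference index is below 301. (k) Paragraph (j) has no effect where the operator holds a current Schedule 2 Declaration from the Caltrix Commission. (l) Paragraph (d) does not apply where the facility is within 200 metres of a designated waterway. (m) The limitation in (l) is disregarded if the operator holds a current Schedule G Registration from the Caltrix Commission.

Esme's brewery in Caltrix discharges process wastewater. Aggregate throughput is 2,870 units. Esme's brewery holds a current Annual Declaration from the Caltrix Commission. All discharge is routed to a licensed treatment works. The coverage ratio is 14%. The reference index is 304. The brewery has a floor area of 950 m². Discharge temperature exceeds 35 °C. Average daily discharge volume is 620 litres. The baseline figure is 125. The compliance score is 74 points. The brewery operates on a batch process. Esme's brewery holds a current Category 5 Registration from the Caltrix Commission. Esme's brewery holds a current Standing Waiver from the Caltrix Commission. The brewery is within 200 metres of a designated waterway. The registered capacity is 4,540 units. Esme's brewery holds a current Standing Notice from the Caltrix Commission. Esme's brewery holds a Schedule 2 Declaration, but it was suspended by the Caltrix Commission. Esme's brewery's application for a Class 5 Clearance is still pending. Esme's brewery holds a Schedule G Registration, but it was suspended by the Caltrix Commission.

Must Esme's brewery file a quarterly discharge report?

Exception (a) is satisfied on its face — average daily discharge volume is 620 litres, below the 680 litres limit; the registered capacity is 4,540 units, under the 4,660 units limit; a current Standing Waiver is held. Turning to paragraph (e): (e) operates against (a): aggregate throughput is 2,870 units, meeting the 2,270 units threshold. So (a) is unavailable.
Exception (b): discharge is routed to a licensed treatment works; the compliance score is 74 points, under the 80 points limit — every condition holds. Applying paragraphs (f)–(k): (f) would limit (b) — the baseline figure is 125, less than the 147 limit — but (g) sets (f) aside: (g) is engaged — a current Category 5 Registration is held. (h) would limit (g) — a current Annual Declaration is held — but (i) sets (h) aside: (i) operates against (h): discharge temperature exceeds 35 °C. (j) is not triggered (the reference index is 304, not below 301), so (i) stands. Exception (b) stands.
Exception (c) requires that the operator holds a current Class 5 Clearance from the Caltrix Commission; but there is no Class 5 Clearance in force, so (c) is unavailable.
Exception (d): the coverage ratio is 14%, under the 15% limit; the facility operates on a batch process — every condition holds. Turning to paragraphs (l)–(m): (l) operates against (d): the brewery is within 200 m of a designated waterway. (m), which would lift (l), does not operate here — the Schedule G Registration is not current. Exception (d) does not apply.

No — exception (b) applies; Esme's brewery is not required to file a quarterly discharge report.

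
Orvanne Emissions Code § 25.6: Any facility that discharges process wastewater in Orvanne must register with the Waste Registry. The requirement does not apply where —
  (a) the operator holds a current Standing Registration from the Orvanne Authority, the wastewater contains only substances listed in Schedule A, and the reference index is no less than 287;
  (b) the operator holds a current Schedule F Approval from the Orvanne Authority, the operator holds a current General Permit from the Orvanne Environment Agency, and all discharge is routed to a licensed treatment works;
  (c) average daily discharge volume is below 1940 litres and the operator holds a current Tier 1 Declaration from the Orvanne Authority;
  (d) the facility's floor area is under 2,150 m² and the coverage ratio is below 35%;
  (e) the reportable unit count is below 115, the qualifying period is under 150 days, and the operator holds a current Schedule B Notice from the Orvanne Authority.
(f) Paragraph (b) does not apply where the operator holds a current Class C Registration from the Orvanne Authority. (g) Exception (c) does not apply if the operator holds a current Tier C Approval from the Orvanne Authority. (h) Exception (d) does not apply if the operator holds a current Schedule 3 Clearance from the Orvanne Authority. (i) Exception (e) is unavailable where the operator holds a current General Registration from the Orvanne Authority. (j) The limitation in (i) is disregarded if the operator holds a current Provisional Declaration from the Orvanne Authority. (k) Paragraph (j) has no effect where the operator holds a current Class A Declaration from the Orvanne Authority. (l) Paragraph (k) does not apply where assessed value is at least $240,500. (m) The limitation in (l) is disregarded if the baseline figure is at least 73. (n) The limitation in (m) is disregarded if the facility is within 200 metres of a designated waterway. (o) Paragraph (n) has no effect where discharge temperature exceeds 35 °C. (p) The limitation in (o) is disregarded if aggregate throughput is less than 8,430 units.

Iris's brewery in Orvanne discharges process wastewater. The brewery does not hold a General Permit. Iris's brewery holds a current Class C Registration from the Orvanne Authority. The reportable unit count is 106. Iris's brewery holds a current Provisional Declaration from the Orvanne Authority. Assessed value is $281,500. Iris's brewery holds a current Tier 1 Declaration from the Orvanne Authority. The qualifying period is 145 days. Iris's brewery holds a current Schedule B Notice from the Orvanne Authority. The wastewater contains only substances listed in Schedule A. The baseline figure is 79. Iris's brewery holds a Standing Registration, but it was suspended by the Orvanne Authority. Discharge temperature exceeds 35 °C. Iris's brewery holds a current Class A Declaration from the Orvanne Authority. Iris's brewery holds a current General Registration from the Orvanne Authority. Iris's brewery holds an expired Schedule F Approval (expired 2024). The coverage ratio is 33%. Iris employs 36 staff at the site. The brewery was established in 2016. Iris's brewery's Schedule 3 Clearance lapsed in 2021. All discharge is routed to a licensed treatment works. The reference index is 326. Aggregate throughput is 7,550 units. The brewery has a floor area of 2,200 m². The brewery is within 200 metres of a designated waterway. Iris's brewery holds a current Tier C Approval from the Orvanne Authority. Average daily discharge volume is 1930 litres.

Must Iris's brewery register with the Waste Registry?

Exception (a) fails — no current Standing Registration is held.
Exception (b) fails — the Schedule F Approval is not current.
Exception (c): average daily discharge volume is 1930 litres, below the 1940 litres limit; a current Tier 1 Declaration is held — every condition holds. But: (g) operates against (c): a current Tier C Approval is held. Exception (c) does not apply.
Exception (d) requires that the facility's floor area is under 2,150 m²; but the facility's floor area is 2,200 m², not under 2,150 m², so (d) is unavailable.
All of (e)'s requirements are met (the reportable unit count is 106, below the 115 limit; the qualifying period is 145 days, under the 150 days limit; a current Schedule B Notice is held). Applying paragraphs (i)–(p): (i) is engaged (a current General Registration is held), but is set aside by (j): (j) operates against (i): a current Provisional Declaration is held. (k) would limit (j) — a current Class A Declaration is held — but (l) sets (k) aside: (l) is triggered — assessed value is $281,500, meeting the $240,500 threshold. (m) would limit (l) — the baseline figure is 79, meeting the 73 threshold — but (n) sets (m) aside: (n) operates against (m): the brewery is within 200 m of a designated waterway. (o) is triggered (discharge temperature exceeds 35 °C), but is itself disapplied by (p): (p) operates against (o): aggregate throughput is 7,550 units, less than the 8,430 units limit. So (e) applies.

No — exception (e) applies; Iris's brewery is not required to register with the Waste Registry.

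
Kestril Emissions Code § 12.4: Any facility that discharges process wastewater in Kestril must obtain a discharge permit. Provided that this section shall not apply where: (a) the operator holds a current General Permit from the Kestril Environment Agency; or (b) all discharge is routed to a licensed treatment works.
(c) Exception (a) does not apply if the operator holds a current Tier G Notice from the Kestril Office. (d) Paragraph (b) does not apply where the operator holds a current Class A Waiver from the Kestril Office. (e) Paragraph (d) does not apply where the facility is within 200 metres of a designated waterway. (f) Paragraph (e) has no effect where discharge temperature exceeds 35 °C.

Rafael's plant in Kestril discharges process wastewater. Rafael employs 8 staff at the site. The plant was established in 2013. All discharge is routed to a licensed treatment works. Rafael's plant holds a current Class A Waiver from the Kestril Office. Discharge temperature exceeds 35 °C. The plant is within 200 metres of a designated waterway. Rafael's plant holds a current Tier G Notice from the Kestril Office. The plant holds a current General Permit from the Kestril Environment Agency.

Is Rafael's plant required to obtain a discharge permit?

All of (a)'s requirements are met (a current General Permit is held). However, paragraph (c) must be considered: (c) operates against (a): a current Tier G Notice is held. (a) is therefore removed.
Exception (b): discharge is routed to a licensed treatment works — every condition holds. But applying paragraphs (d)–(f): (d) operates against (b): a current Class A Waiver is held. (e) is triggered (the plant is within 200 m of a designated waterway), but yields to (f): (f) operates against (e): discharge temperature exceeds 35 °C. (b) is therefore removed.
No exception applies. The general rule governs.

Yes — Rafael's plant must obtain a discharge permit.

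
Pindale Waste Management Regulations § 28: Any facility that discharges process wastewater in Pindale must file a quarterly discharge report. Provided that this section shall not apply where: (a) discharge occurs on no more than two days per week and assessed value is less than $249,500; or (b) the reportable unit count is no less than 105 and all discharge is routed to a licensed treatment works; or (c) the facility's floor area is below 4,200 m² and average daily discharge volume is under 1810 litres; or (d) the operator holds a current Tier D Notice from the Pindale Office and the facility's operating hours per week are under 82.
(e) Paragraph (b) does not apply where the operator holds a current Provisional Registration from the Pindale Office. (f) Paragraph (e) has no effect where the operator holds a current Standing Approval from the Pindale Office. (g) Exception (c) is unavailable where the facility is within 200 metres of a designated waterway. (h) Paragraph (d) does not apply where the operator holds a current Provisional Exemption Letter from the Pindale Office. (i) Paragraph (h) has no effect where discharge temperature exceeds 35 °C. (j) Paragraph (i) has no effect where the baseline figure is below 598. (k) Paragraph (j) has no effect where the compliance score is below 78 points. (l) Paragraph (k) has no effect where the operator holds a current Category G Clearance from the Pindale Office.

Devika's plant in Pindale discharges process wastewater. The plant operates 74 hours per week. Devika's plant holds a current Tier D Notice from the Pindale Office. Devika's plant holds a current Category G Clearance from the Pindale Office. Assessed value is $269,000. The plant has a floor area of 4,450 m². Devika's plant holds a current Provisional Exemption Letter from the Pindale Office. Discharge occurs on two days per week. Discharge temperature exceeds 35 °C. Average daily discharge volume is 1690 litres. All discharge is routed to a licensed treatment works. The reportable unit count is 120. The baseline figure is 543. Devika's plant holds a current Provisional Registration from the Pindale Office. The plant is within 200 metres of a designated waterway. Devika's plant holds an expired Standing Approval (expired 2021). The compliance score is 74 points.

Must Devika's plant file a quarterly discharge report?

Yes — Devika's plant must file a quarterly discharge report.

Exception (a) fails — assessed value is $269,000, not less than $249,500.
Exception (b)'s conditions are all satisfied: the reportable unit count is 120, meeting the 105 threshold; discharge is routed to a licensed treatment works. But applying paragraphs (e)–(f): (e) operates against (b): a current Provisional Registration is held. (f) is inapplicable (no current Standing Approval is held), so (e) stands. So (b) is unavailable.
Exception (c) requires that the facility's floor area is below 4,200 m²; but the facility's floor area is 4,450 m², not below 4,200 m², so (c) is unavailable.
Exception (d): a current Tier D Notice is held; the facility's operating hours per week are 74, under the 82 limit — every condition holds. However, paragraphs (h)–(l) must be considered: (h) operates against (d): a current Provisional Exemption Letter is held. (i) would limit (h) — discharge temperature exceeds 35 °C — but (j) sets (i) aside: (j) is engaged — the baseline figure is 543, below the 598 limit. (k) would limit (j) — the compliance score is 74 points, below the 78 points limit — but (l) sets (k) aside: (l) operates against (k): a current Category G Clearance is held. Exception (d) does not apply.
Every exception is unavailable, so the rule governs.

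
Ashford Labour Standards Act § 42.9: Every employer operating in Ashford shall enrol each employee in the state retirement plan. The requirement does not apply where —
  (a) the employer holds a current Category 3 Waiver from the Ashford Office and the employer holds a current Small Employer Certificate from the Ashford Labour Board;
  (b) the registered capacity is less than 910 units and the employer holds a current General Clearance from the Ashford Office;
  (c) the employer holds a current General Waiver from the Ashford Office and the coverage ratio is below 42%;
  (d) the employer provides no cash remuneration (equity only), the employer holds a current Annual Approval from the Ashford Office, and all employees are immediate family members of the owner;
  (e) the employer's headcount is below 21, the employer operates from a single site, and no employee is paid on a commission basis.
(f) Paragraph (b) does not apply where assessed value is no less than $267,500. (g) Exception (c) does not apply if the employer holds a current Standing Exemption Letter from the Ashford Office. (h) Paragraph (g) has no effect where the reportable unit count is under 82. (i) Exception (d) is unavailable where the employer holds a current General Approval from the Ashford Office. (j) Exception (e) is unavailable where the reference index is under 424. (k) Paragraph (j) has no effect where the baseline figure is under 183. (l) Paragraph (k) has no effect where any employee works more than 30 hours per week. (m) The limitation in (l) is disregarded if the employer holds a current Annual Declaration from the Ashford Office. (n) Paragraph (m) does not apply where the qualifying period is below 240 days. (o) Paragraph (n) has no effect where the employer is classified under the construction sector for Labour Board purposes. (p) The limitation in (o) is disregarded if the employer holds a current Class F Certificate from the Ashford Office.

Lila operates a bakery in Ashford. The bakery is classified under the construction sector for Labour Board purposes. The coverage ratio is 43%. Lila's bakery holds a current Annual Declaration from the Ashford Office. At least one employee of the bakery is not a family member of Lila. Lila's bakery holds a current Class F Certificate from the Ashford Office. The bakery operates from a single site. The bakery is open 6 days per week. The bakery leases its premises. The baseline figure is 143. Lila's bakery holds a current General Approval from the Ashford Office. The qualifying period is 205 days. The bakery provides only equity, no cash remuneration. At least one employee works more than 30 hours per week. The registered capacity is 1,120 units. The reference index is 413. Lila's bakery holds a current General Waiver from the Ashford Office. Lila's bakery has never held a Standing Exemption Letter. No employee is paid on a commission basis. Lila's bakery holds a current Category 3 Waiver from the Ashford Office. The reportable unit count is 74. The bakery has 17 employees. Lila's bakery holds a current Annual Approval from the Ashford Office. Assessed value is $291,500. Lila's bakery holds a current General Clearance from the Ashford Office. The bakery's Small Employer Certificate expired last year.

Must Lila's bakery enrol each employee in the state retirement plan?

Yes — Lila's bakery must enrol each employee in the state retirement plan.

Exception (a) does not apply: the Small Employer Certificate has expired.
Exception (b) requires that the registered capacity is less than 910 units; but the registered capacity is 1,120 units, not less than 910 units, so (b) is unavailable.
Exception (c) fails — the coverage ratio is 43%, not below 42%.
Exception (d) does not apply: at least one employee is not a family member.
Exception (e)'s conditions are all satisfied: the employer's headcount is 17, below the 21 limit; the employer operates from a single site; no employee is paid on commission. But applying paragraphs (j)–(p): (j) operates against (e): the reference index is 413, under the 424 limit. (k) would limit (j) — the baseline figure is 143, under the 183 limit — but (l) sets (k) aside: (l) is engaged — at least one employee exceeds 30 hours/week. (m) would limit (l) — a current Annual Declaration is held — but (n) sets (m) aside: (n) is engaged — the qualifying period is 205 days, below the 240 days limit. (o) would limit (n) — the bakery is classified under the construction sector — but (p) sets (o) aside: (p) applies — a current Class F Certificate is held. Exception (e) does not apply.
None of the exceptions is available; § 42.9 applies in full.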